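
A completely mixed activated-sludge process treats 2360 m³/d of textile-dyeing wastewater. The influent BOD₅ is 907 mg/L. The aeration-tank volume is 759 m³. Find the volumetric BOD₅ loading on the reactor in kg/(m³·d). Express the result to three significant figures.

Applied BOD₅ load per unit volume = Q·S₀/V = (2360 × 907/1000)/759.0 = 2.820 kg BOD₅·m⁻³·d⁻¹.

L_v ≈ 2.82 kg BOD₅/(m³·d)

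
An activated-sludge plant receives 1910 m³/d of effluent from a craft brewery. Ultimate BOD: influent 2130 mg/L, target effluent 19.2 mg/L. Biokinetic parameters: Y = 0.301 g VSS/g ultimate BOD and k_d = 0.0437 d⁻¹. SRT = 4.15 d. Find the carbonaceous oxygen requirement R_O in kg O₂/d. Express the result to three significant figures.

R_O ≈ 2570 kg O₂/d

The observed yield is Y_obs = Y/(1 + k_d·θ_c) = 0.301 / (1 + 0.0437 × 4.15) = 0.301 / 1.181 = 0.2548 g VSS per g ultimate BOD removed.
Mass of ultimate BOD removed per day: Q(S₀ − S) = 1910 × 2111 g/m³ = 4032 kg/d.
P_X = Y_obs·Q·(S₀ − S) = 0.2548 × 4032 = 1027 kg VSS/d.
R_O = Q·ΔS − 1.42 P_X = 4032 − 1459 = 2573 kg O₂/d.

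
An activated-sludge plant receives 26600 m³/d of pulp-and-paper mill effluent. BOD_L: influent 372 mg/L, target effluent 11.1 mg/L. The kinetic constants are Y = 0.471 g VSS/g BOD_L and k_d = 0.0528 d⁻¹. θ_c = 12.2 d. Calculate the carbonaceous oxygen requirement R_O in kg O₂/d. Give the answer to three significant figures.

Observed yield with endogenous decay: Y_obs = Y / (1 + k_d·θ_c) = 0.471 / (1 + 0.0528 × 12.2) = 0.471 / 1.644 = 0.2865 g VSS/g BOD_L.
ΔS = 372 − 11.1 = 360.9 mg/L, so the substrate removal rate is 26600 × 360.9/1000 = 9600 kg BOD_L/d.
Net sludge production P_X = 0.2865 × 9600 = 2750 kg VSS/d.
R_O = Q·ΔS − 1.42 P_X = 9600 − 3905 = 5695 kg O₂/d.

R_O ≈ 5690 kg O₂/d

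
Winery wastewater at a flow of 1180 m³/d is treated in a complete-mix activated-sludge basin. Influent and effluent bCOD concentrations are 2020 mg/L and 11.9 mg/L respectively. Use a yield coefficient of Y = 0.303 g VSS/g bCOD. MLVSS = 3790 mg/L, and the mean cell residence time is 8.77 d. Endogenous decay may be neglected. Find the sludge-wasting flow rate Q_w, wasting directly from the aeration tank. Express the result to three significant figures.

Q_w ≈ 189 m³/d

Biomass mass balance (decay neglected): V·X = Y·Q·(S₀ − S)·θ_c, so V = 0.303 × 1180 × (2020 − 11.9) × 8.77 / 3790 = 1661 m³.
Wasting from the aeration tank: Q_w = V / θ_c = 1661 / 8.77 = 189.4 m³/d.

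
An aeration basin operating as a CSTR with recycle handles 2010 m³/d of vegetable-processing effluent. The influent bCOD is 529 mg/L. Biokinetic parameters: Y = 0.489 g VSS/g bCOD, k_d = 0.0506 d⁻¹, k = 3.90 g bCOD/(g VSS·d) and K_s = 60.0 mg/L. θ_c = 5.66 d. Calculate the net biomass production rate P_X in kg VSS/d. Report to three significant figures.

Effluent substrate depends only on kinetics and SRT: S = K_s(1 + k_d θ_c) / [θ_c(Yk − k_d) − 1] = 60.0 × (1 + 0.0506 × 5.66) / [5.66 × (0.489 × 3.90 − 0.0506) − 1] = 77.18 / 9.508 = 8.118 mg/L.
The observed yield is Y_obs = Y/(1 + k_d·θ_c) = 0.489 / (1 + 0.0506 × 5.66) = 0.489 / 1.286 = 0.3801 g VSS per g bCOD removed.
Q·(S₀ − S) = 2010 × (529 − 8.12) × 10⁻³ = 1047 kg/d removed.
P_X = Y_obs · Q(S₀ − S) = 0.3801 × 1047 = 398.0 kg VSS/d.

P_X ≈ 398 kg VSS/d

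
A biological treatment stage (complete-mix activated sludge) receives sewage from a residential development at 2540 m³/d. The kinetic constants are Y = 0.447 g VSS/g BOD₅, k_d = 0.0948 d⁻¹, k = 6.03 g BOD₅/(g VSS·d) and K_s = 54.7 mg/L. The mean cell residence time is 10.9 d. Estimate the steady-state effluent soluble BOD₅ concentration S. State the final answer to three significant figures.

S ≈ 4.07 mg/L

From the Monod/SRT balance for a CMAS, S = K_s·(1+k_d θ_c)/[θ_c·(Y k − k_d) − 1] = 54.7 × (1 + 0.0948 × 10.9) / [10.9 × (0.447 × 6.03 − 0.0948) − 1] = 111.2 / 27.35 = 4.067 mg/L.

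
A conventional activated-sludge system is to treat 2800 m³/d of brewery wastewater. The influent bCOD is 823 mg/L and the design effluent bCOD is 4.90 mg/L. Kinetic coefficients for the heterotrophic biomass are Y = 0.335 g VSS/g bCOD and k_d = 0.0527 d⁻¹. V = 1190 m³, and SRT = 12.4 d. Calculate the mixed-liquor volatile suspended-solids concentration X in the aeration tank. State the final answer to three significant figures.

From V·X·(1 + k_d·θ_c) = Y·Q·(S₀ − S)·θ_c: X = 0.335 × 2800 × (823 − 4.90) × 12.4 / [1190 × (1 + 0.0527 × 12.4)] = 4836 mg/L.

X ≈ 4840 mg/L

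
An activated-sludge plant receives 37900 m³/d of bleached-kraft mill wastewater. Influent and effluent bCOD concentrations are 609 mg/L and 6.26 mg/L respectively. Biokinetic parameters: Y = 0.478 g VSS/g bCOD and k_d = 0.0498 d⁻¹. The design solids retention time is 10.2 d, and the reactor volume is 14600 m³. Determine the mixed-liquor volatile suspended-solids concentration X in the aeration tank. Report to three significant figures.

X ≈ 5060 mg/L

Solving the biomass balance for X: X = Y Q (S₀−S) θ_c / [V (1+k_d θ_c)] = 0.478 × 37900 × (609 − 6.26) × 10.2 / [14600 × (1 + 0.0498 × 10.2)] = 5059 mg/L.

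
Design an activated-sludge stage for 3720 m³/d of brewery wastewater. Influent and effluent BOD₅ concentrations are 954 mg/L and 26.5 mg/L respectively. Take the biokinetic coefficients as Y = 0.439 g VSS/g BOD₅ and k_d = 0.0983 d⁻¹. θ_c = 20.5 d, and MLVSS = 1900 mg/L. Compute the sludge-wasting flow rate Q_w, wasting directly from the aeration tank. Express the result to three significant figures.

From the SRT design equation V = Y Q (S₀−S) θ_c / [X (1 + k_d θ_c)] = 0.439 × 3720 × (954 − 26.5) × 20.5 / [1900 × (1 + 0.0983 × 20.5)] = 3.11×10^7 / 5729 = 5420 m³.
Wasting from the aeration tank: Q_w = V / θ_c = 5420 / 20.5 = 264.4 m³/d.

Q_w ≈ 264 m³/d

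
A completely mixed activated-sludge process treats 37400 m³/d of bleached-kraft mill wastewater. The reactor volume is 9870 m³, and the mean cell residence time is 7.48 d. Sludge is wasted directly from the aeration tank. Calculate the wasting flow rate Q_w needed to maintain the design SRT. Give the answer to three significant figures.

Q_w ≈ 1320 m³/d

For wasting at MLVSS concentration, Q_w = V/θ_c = 9870/7.48 = 1320 m³/d.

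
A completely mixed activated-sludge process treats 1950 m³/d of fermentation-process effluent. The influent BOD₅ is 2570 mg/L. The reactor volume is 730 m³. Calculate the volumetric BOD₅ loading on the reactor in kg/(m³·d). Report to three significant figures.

L_v = Q S₀ / V = 1950 × 2570 × 10⁻³ / 730.0 = 6.865 kg/(m³·d).

L_v ≈ 6.87 kg BOD₅/(m³·d)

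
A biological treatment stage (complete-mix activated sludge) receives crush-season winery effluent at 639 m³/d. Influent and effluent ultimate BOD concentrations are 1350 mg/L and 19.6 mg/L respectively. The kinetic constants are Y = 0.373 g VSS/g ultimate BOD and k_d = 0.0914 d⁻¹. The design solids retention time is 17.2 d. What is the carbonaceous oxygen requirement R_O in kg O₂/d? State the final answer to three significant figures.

R_O ≈ 675 kg O₂/d

Y_obs = Y / (1 + k_d θ_c) = 0.373 / (1 + 0.0914 × 17.2) = 0.373 / 2.572 = 0.1450.
Q·(S₀ − S) = 639 × (1350 − 19.6) × 10⁻³ = 850.1 kg/d removed.
Biomass synthesised: P_X = Y_obs × 850.1 = 123.3 kg VSS/d.
R_O = Q·(S₀ − S) − 1.42·P_X = 850.1 − 1.42 × 123.3 = 675.1 kg O₂/d.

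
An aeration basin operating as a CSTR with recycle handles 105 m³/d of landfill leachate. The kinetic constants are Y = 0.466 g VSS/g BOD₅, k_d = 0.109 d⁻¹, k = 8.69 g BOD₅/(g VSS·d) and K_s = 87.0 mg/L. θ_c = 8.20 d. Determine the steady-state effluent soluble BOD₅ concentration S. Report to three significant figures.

Effluent substrate depends only on kinetics and SRT: S = K_s(1 + k_d θ_c) / [θ_c(Yk − k_d) − 1] = 87.0 × (1 + 0.109 × 8.20) / [8.20 × (0.466 × 8.69 − 0.109) − 1] = 164.8 / 31.31 = 5.262 mg/L.

S ≈ 5.26 mg/L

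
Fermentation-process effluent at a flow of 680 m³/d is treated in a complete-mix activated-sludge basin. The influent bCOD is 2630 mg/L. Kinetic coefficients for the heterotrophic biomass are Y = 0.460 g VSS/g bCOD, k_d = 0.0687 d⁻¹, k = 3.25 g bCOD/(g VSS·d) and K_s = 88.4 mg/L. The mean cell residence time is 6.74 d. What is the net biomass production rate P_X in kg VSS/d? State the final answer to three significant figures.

P_X ≈ 559 kg VSS/d

For a completely mixed reactor with recycle the Lawrence–McCarty relation gives S = K_s·(1 + k_d·θ_c) / [θ_c·(Y·k − k_d) − 1] = 88.4 × (1 + 0.0687 × 6.74) / [6.74 × (0.460 × 3.25 − 0.0687) − 1] = 129.3 / 8.613 = 15.02 mg/L.
Y_obs = Y / (1 + k_d θ_c) = 0.460 / (1 + 0.0687 × 6.74) = 0.460 / 1.463 = 0.3144.
ΔS = 2630 − 15.0 = 2615 mg/L, so the substrate removal rate is 680 × 2615/1000 = 1778 kg bCOD/d.
Net biomass production P_X = Y_obs × Q·(S₀ − S) = 0.3144 × 1778 = 559.1 kg VSS/d.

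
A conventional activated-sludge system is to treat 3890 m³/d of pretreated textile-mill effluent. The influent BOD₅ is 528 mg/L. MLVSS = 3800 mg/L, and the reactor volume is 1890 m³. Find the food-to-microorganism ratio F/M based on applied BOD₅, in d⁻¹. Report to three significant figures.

F/M ≈ 0.286 d⁻¹

Food-to-microorganism ratio F/M = Q S₀ / (V X) = 3890 × 528 / (1890 × 3800) = 0.2860 d⁻¹.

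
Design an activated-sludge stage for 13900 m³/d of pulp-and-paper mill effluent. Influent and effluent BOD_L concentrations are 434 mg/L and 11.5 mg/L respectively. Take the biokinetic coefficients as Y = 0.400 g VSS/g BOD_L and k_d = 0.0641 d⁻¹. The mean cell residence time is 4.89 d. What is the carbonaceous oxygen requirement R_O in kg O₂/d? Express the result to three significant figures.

R_O ≈ 3330 kg O₂/d

The observed yield is Y_obs = Y/(1 + k_d·θ_c) = 0.400 / (1 + 0.0641 × 4.89) = 0.400 / 1.313 = 0.3045 g VSS per g BOD_L removed.
Q·(S₀ − S) = 13900 × (434 − 11.5) × 10⁻³ = 5873 kg/d removed.
Net sludge production P_X = 0.3045 × 5873 = 1788 kg VSS/d.
R_O = Q·(S₀ − S) − 1.42·P_X = 5873 − 1.42 × 1788 = 3333 kg O₂/d.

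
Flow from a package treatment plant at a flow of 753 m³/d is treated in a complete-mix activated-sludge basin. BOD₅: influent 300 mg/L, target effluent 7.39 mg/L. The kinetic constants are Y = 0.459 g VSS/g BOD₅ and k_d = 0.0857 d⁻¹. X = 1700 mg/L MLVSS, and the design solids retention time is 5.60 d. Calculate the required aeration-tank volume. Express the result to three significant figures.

From the SRT design equation V = Y Q (S₀−S) θ_c / [X (1 + k_d θ_c)] = 0.459 × 753 × (300 − 7.39) × 5.60 / [1700 × (1 + 0.0857 × 5.60)] = 5.66×10^5 / 2516 = 225.1 m³.

V ≈ 225 m³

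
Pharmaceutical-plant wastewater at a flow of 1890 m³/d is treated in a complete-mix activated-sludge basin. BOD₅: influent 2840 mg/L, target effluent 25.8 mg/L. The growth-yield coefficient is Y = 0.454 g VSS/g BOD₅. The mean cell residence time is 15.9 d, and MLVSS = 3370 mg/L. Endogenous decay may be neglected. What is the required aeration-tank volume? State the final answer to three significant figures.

V ≈ 11400 m³

Biomass mass balance (decay neglected): V·X = Y·Q·(S₀ − S)·θ_c, so V = 0.454 × 1890 × (2840 − 25.8) × 15.9 / 3370 = 11393 m³.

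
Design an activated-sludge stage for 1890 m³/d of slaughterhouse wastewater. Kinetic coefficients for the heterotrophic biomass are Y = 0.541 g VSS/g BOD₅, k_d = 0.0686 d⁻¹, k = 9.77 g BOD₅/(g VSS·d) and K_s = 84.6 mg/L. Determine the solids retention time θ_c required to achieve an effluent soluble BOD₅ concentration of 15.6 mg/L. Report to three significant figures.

Specific growth rate at S = 15.6 mg/L: μ = YkS/(K_s+S) = 0.541·9.77·15.6/(84.6+15.6) = 0.8229 d⁻¹.
θ_c = 1/(μ − k_d) = 1/(0.8229 − 0.0686) = 1/0.7543 = 1.326 d.

θ_c ≈ 1.33 d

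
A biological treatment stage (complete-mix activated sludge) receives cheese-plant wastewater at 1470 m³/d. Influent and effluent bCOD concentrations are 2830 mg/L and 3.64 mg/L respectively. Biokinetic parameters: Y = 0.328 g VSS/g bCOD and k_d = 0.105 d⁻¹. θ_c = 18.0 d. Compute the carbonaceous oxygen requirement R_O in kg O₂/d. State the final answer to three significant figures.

Correct the yield for decay: Y_obs = Y/(1 + k_d θ_c) = 0.328 / (1 + 0.105 × 18.0) = 0.328 / 2.890 = 0.1135.
Q·(S₀ − S) = 1470 × (2830 − 3.64) × 10⁻³ = 4155 kg/d removed.
P_X = Y_obs·Q·(S₀ − S) = 0.1135 × 4155 = 471.5 kg VSS/d.
R_O = Q·ΔS − 1.42 P_X = 4155 − 669.6 = 3485 kg O₂/d.

R_O ≈ 3490 kg O₂/d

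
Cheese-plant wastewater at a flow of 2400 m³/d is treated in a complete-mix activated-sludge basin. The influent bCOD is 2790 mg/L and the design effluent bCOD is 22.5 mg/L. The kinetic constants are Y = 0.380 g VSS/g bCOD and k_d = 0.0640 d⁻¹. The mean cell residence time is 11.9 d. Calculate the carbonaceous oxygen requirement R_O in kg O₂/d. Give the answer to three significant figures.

Correct the yield for decay: Y_obs = Y/(1 + k_d θ_c) = 0.380 / (1 + 0.0640 × 11.9) = 0.380 / 1.762 = 0.2157.
Mass of bCOD removed per day: Q(S₀ − S) = 2400 × 2768 g/m³ = 6642 kg/d.
Net sludge production P_X = 0.2157 × 6642 = 1433 kg VSS/d.
R_O = Q·ΔS − 1.42 P_X = 6642 − 2035 = 4607 kg O₂/d.

R_O ≈ 4610 kg O₂/d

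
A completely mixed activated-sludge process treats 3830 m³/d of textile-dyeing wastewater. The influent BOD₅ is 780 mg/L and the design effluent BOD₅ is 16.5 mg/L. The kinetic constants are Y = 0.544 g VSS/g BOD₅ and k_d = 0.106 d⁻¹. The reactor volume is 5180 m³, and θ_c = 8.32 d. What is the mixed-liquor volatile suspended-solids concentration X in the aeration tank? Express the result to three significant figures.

X = Y·Q·ΔS·θ_c / [V·(1 + k_d θ_c)] = 0.544 × 3830 × (780 − 16.5) × 8.32 / [5180 × (1 + 0.106 × 8.32)] = 1358 mg/L.

X ≈ 1360 mg/L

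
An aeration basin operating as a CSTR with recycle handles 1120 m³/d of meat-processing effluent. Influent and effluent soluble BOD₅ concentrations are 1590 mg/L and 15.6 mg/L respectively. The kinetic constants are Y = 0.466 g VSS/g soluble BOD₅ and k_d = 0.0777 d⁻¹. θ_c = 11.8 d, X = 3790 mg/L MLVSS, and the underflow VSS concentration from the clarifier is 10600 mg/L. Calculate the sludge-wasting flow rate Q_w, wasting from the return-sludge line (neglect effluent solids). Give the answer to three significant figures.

Steady-state biomass mass balance: V·X·(1 + k_d·θ_c) = Y·Q·(S₀ − S)·θ_c, so V = 0.466 × 1120 × (1590 − 15.6) × 11.8 / [3790 × (1 + 0.0777 × 11.8)] = 9.7×10^6 / 7265 = 1335 m³.
Wasting from the return line (neglecting effluent solids): Q_w = V·X / (θ_c·X_r) = 1335 × 3790 / (11.8 × 10600) = 40.44 m³/d.

Q_w ≈ 40.4 m³/d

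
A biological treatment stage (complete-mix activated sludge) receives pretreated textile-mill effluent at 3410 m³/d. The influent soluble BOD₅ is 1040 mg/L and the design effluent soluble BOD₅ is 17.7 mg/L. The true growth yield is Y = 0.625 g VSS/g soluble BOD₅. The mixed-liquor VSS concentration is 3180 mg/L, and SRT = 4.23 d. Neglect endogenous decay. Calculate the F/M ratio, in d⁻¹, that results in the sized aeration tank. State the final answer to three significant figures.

F/M ≈ 0.385 d⁻¹

With k_d = 0 the design equation reduces to V = Y Q (S₀−S) θ_c / X = 0.625 × 3410 × (1040 − 17.7) × 4.23 / 3180 = 2898 m³.
F/M = Q·S₀ / (V·X) = 3410 × 1040 / (2898 × 3180) = 0.3848 g soluble BOD₅·(g VSS·d)⁻¹.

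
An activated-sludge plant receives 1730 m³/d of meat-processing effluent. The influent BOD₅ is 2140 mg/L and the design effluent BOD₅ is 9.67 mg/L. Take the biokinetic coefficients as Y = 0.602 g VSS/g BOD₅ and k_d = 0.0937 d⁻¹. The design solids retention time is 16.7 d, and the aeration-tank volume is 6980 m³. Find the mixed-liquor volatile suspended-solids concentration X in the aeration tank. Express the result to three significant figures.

From V·X·(1 + k_d·θ_c) = Y·Q·(S₀ − S)·θ_c: X = 0.602 × 1730 × (2140 − 9.67) × 16.7 / [6980 × (1 + 0.0937 × 16.7)] = 2070 mg/L.

X ≈ 2070 mg/L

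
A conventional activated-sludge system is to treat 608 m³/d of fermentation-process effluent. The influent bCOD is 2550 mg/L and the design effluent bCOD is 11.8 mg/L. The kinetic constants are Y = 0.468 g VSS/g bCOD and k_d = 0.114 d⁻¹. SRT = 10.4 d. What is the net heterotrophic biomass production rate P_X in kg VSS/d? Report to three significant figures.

The observed yield is Y_obs = Y/(1 + k_d·θ_c) = 0.468 / (1 + 0.114 × 10.4) = 0.468 / 2.186 = 0.2141 g VSS per g bCOD removed.
ΔS = 2550 − 11.8 = 2538 mg/L, so the substrate removal rate is 608 × 2538/1000 = 1543 kg bCOD/d.
So the net sludge growth is P_X = 0.2141 × 1543 = 330.4 kg VSS/d.

P_X ≈ 330 kg VSS/d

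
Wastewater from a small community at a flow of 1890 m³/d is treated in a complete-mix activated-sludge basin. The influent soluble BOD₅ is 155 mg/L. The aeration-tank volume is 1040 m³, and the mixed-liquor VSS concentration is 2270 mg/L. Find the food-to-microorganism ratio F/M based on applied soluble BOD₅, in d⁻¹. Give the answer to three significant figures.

F/M ≈ 0.124 d⁻¹

F/M = Q·S₀ / (V·X) = 1890 × 155 / (1040 × 2270) = 0.1241 g soluble BOD₅·(g VSS·d)⁻¹.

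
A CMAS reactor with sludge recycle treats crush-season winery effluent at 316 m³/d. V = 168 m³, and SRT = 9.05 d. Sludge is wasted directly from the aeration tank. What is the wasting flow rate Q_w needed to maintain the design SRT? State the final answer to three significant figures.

Wasting from the aeration tank: Q_w = V / θ_c = 168.0 / 9.05 = 18.56 m³/d.

Q_w ≈ 18.6 m³/d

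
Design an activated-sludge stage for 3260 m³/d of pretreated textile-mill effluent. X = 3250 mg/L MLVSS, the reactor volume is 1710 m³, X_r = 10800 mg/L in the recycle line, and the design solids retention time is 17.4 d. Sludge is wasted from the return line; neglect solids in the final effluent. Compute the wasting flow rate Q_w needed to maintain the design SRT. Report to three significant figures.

Q_w = (V·X)/(θ_c X_r) = 1710 × 3250 / (17.4 × 10800) = 29.57 m³/d.

Q_w ≈ 29.6 m³/d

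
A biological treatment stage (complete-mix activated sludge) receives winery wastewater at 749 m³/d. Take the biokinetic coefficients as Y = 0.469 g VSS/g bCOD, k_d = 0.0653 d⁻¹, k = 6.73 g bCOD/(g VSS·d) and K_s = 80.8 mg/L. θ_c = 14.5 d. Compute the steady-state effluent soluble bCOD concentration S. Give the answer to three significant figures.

S ≈ 3.59 mg/L

From the Monod/SRT balance for a CMAS, S = K_s·(1+k_d θ_c)/[θ_c·(Y k − k_d) − 1] = 80.8 × (1 + 0.0653 × 14.5) / [14.5 × (0.469 × 6.73 − 0.0653) − 1] = 157.3 / 43.82 = 3.590 mg/L.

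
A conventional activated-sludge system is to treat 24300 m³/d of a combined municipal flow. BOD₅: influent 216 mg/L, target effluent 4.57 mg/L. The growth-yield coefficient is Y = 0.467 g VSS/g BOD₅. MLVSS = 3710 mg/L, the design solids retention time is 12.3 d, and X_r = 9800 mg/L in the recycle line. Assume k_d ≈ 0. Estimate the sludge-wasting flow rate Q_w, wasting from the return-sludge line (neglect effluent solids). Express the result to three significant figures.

Q_w ≈ 245 m³/d

Biomass mass balance (decay neglected): V·X = Y·Q·(S₀ − S)·θ_c, so V = 0.467 × 24300 × (216 − 4.57) × 12.3 / 3710 = 7955 m³.
θ_c = V·X/(Q_w·X_r) when wasting from the recycle, so Q_w = V·X/(θ_c·X_r) = 7955 × 3710 / (12.3 × 9800) = 244.8 m³/d.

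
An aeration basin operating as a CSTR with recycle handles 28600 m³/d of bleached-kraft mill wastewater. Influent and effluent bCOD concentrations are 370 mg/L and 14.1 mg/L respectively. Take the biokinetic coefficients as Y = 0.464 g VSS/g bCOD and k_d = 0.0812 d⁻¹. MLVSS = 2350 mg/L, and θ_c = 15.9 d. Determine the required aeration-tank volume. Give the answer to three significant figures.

V ≈ 13900 m³

Rearranging the biomass balance for a CMAS with decay, V = Y·Q·ΔS·θ_c / [X·(1+k_d θ_c)] = 0.464 × 28600 × (370 − 14.1) × 15.9 / [2350 × (1 + 0.0812 × 15.9)] = 7.51×10^7 / 5384 = 13948 m³.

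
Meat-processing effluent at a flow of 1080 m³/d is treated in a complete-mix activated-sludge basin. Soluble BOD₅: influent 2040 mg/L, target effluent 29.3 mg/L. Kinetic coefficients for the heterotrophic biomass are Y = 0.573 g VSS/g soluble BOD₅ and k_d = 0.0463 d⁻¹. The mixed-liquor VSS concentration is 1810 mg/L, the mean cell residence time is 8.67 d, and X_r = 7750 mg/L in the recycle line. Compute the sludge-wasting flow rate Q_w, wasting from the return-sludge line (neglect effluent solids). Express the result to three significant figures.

Steady-state biomass mass balance: V·X·(1 + k_d·θ_c) = Y·Q·(S₀ − S)·θ_c, so V = 0.573 × 1080 × (2040 − 29.3) × 8.67 / [1810 × (1 + 0.0463 × 8.67)] = 1.08×10^7 / 2537 = 4253 m³.
θ_c = V·X/(Q_w·X_r) when wasting from the recycle, so Q_w = V·X/(θ_c·X_r) = 4253 × 1810 / (8.67 × 7750) = 114.6 m³/d.

Q_w ≈ 115 m³/d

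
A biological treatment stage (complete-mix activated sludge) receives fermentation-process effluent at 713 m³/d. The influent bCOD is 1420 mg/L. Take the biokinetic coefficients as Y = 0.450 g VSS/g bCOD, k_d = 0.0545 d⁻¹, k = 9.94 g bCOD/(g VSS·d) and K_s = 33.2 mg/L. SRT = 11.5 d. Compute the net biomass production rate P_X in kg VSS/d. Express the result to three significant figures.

P_X ≈ 280 kg VSS/d

For a completely mixed reactor with recycle the Lawrence–McCarty relation gives S = K_s·(1 + k_d·θ_c) / [θ_c·(Y·k − k_d) − 1] = 33.2 × (1 + 0.0545 × 11.5) / [11.5 × (0.450 × 9.94 − 0.0545) − 1] = 54.01 / 49.81 = 1.084 mg/L.
Correct the yield for decay: Y_obs = Y/(1 + k_d θ_c) = 0.450 / (1 + 0.0545 × 11.5) = 0.450 / 1.627 = 0.2766.
Mass of bCOD removed per day: Q(S₀ − S) = 713 × 1419 g/m³ = 1012 kg/d.
So the net sludge growth is P_X = 0.2766 × 1012 = 279.9 kg VSS/d.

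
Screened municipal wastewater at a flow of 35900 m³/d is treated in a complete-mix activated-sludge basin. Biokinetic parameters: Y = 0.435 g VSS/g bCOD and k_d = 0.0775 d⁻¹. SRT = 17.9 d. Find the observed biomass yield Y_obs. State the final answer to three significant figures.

Y_obs ≈ 0.182 g VSS/g bCOD

The observed yield is Y_obs = Y/(1 + k_d·θ_c) = 0.435 / (1 + 0.0775 × 17.9) = 0.435 / 2.387 = 0.1822 g VSS per g bCOD removed.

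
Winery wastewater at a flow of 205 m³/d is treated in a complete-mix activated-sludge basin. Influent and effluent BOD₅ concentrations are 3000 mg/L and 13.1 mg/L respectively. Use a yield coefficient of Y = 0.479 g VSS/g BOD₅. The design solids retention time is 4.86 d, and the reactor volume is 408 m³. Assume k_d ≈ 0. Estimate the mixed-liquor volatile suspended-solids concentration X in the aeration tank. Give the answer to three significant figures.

From V·X = Y·Q·(S₀ − S)·θ_c (decay neglected): X = 0.479 × 205 × (3000 − 13.1) × 4.86 / 408 = 3494 mg/L.

X ≈ 3490 mg/L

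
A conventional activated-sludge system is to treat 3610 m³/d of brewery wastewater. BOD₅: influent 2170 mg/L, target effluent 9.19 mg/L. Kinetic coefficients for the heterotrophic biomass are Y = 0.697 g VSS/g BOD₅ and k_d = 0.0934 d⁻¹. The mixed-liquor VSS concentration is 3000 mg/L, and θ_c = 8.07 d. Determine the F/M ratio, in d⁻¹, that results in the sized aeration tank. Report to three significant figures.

F/M ≈ 0.313 d⁻¹

Rearranging the biomass balance for a CMAS with decay, V = Y·Q·ΔS·θ_c / [X·(1+k_d θ_c)] = 0.697 × 3610 × (2170 − 9.19) × 8.07 / [3000 × (1 + 0.0934 × 8.07)] = 4.39×10^7 / 5261 = 8340 m³.
F/M = Q·S₀ / (V·X) = 3610 × 2170 / (8340 × 3000) = 0.3131 g BOD₅·(g VSS·d)⁻¹.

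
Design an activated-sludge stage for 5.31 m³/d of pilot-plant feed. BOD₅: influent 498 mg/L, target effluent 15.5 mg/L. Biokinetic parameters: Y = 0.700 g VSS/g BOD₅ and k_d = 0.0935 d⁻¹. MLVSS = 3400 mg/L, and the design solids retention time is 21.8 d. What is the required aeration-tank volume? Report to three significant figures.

Rearranging the biomass balance for a CMAS with decay, V = Y·Q·ΔS·θ_c / [X·(1+k_d θ_c)] = 0.700 × 5.31 × (498 − 15.5) × 21.8 / [3400 × (1 + 0.0935 × 21.8)] = 3.91×10^4 / 10330 = 3.785 m³.

V ≈ 3.78 m³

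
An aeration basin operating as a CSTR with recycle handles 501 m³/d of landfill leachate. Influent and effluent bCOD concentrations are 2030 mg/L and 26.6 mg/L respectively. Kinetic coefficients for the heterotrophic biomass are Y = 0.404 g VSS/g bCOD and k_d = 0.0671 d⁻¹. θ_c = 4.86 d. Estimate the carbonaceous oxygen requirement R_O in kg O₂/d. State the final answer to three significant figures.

Correct the yield for decay: Y_obs = Y/(1 + k_d θ_c) = 0.404 / (1 + 0.0671 × 4.86) = 0.404 / 1.326 = 0.3047.
Mass of bCOD removed per day: Q(S₀ − S) = 501 × 2003 g/m³ = 1004 kg/d.
Biomass synthesised: P_X = Y_obs × 1004 = 305.8 kg VSS/d.
Carbonaceous O₂ demand = substrate oxidised − cell-mass equivalent = 1004 − 1.42 × 305.8 = 569.5 kg O₂/d.

R_O ≈ 569 kg O₂/d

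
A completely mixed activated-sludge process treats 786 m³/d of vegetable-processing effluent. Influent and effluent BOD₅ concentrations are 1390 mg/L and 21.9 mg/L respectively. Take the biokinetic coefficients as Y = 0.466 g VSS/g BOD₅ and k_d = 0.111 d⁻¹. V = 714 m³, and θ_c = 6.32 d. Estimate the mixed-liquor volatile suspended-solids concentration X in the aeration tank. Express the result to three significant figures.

X ≈ 2610 mg/L

From V·X·(1 + k_d·θ_c) = Y·Q·(S₀ − S)·θ_c: X = 0.466 × 786 × (1390 − 21.9) × 6.32 / [714 × (1 + 0.111 × 6.32)] = 2607 mg/L.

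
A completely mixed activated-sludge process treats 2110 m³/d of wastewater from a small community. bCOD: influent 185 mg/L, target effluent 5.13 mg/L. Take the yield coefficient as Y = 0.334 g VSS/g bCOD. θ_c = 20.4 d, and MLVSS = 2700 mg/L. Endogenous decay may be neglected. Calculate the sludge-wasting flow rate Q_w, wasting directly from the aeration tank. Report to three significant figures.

Q_w ≈ 46.9 m³/d

With k_d = 0 the design equation reduces to V = Y Q (S₀−S) θ_c / X = 0.334 × 2110 × (185 − 5.13) × 20.4 / 2700 = 957.8 m³.
Wasting from the aeration tank: Q_w = V / θ_c = 957.8 / 20.4 = 46.95 m³/d.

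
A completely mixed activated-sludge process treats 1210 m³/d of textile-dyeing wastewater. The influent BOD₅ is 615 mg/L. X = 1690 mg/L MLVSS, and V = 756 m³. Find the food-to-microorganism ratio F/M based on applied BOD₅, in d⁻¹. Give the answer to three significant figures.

F/M ≈ 0.582 d⁻¹

F/M = applied load / biomass = Q·S₀/(V·X) = 1210 × 615 / (756.0 × 1690) = 0.5824 d⁻¹.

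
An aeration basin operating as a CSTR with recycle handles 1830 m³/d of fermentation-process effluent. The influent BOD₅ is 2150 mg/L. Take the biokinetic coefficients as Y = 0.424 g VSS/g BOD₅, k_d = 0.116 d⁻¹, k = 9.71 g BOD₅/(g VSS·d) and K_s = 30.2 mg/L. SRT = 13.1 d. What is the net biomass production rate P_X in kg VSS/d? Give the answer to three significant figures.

Effluent substrate depends only on kinetics and SRT: S = K_s(1 + k_d θ_c) / [θ_c(Yk − k_d) − 1] = 30.2 × (1 + 0.116 × 13.1) / [13.1 × (0.424 × 9.71 − 0.116) − 1] = 76.09 / 51.41 = 1.480 mg/L.
The observed yield is Y_obs = Y/(1 + k_d·θ_c) = 0.424 / (1 + 0.116 × 13.1) = 0.424 / 2.520 = 0.1683 g VSS per g BOD₅ removed.
Substrate removed = Q·(S₀ − S) = 1830 m³/d × (2150 − 1.48) g/m³ = 3.93×10^6 g/d = 3932 kg/d.
P_X = Y_obs · Q(S₀ − S) = 0.1683 × 3932 = 661.6 kg VSS/d.

P_X ≈ 662 kg VSS/d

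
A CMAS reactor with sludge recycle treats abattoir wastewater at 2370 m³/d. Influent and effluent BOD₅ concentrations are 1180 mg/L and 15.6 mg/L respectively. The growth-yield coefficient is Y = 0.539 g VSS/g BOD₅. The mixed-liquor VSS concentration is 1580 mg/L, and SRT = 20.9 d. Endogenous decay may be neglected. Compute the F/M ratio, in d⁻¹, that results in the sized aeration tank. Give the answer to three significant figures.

F/M ≈ 0.0900 d⁻¹

With k_d = 0 the design equation reduces to V = Y Q (S₀−S) θ_c / X = 0.539 × 2370 × (1180 − 15.6) × 20.9 / 1580 = 19676 m³.
Food-to-microorganism ratio F/M = Q S₀ / (V X) = 2370 × 1180 / (19676 × 1580) = 0.08996 d⁻¹.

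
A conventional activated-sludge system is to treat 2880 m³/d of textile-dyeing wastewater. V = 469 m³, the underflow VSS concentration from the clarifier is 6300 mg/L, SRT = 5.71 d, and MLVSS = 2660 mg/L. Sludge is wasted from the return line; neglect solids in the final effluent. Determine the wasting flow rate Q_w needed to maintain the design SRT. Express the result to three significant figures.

Q_w ≈ 34.7 m³/d

θ_c = V·X/(Q_w·X_r) when wasting from the recycle, so Q_w = V·X/(θ_c·X_r) = 469.0 × 2660 / (5.71 × 6300) = 34.68 m³/d.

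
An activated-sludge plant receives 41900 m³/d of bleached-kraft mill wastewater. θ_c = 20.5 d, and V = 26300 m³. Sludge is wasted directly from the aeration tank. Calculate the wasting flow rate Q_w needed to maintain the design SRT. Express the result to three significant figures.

For wasting at MLVSS concentration, Q_w = V/θ_c = 26300/20.5 = 1283 m³/d.

Q_w ≈ 1280 m³/d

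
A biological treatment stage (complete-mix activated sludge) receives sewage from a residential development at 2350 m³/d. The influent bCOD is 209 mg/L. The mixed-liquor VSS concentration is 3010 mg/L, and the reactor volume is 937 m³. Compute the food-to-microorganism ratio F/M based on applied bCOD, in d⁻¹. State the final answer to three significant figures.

F/M = applied load / biomass = Q·S₀/(V·X) = 2350 × 209 / (937.0 × 3010) = 0.1741 d⁻¹.

F/M ≈ 0.174 d⁻¹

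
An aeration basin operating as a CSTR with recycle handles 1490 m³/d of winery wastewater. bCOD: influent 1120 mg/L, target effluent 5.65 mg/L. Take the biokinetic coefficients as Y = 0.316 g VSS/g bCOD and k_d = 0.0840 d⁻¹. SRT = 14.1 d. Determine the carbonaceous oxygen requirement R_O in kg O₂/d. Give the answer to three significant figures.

R_O ≈ 1320 kg O₂/d

The observed yield is Y_obs = Y/(1 + k_d·θ_c) = 0.316 / (1 + 0.0840 × 14.1) = 0.316 / 2.184 = 0.1447 g VSS per g bCOD removed.
Q·(S₀ − S) = 1490 × (1120 − 5.65) × 10⁻³ = 1660 kg/d removed.
Net sludge production P_X = 0.1447 × 1660 = 240.2 kg VSS/d.
R_O = Q·ΔS − 1.42 P_X = 1660 − 341.1 = 1319 kg O₂/d.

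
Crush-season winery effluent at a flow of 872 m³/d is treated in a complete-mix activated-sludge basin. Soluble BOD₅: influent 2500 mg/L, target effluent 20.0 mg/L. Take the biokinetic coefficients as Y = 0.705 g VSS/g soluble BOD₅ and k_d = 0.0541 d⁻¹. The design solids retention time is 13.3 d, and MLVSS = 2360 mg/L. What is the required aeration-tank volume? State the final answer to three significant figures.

From the SRT design equation V = Y Q (S₀−S) θ_c / [X (1 + k_d θ_c)] = 0.705 × 872 × (2500 − 20.0) × 13.3 / [2360 × (1 + 0.0541 × 13.3)] = 2.03×10^7 / 4058 = 4997 m³.

V ≈ 5000 m³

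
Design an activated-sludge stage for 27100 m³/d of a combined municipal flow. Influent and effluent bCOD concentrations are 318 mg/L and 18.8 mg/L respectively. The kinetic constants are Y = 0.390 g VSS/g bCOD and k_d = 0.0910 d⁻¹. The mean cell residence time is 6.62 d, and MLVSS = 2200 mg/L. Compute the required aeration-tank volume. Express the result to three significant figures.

V ≈ 5940 m³

Rearranging the biomass balance for a CMAS with decay, V = Y·Q·ΔS·θ_c / [X·(1+k_d θ_c)] = 0.390 × 27100 × (318 − 18.8) × 6.62 / [2200 × (1 + 0.0910 × 6.62)] = 2.09×10^7 / 3525 = 5938 m³.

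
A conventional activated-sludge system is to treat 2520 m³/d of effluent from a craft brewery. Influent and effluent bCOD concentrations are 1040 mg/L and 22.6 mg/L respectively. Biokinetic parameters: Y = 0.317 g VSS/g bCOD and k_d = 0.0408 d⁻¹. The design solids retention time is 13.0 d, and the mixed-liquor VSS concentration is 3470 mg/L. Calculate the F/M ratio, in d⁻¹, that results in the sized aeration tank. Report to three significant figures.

F/M ≈ 0.380 d⁻¹

Steady-state biomass mass balance: V·X·(1 + k_d·θ_c) = Y·Q·(S₀ − S)·θ_c, so V = 0.317 × 2520 × (1040 − 22.6) × 13.0 / [3470 × (1 + 0.0408 × 13.0)] = 1.06×10^7 / 5310 = 1990 m³.
F/M = Q·S₀ / (V·X) = 2520 × 1040 / (1990 × 3470) = 0.3796 g bCOD·(g VSS·d)⁻¹.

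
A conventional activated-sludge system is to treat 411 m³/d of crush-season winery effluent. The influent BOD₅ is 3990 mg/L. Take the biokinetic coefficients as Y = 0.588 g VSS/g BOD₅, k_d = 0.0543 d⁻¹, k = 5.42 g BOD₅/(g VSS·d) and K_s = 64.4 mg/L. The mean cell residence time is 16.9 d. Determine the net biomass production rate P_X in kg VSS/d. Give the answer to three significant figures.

From the Monod/SRT balance for a CMAS, S = K_s·(1+k_d θ_c)/[θ_c·(Y k − k_d) − 1] = 64.4 × (1 + 0.0543 × 16.9) / [16.9 × (0.588 × 5.42 − 0.0543) − 1] = 123.5 / 51.94 = 2.378 mg/L.
Y_obs = Y / (1 + k_d θ_c) = 0.588 / (1 + 0.0543 × 16.9) = 0.588 / 1.918 = 0.3066.
Q·(S₀ − S) = 411 × (3990 − 2.38) × 10⁻³ = 1639 kg/d removed.
Biomass produced: P_X = Y_obs·Q·ΔS = 0.3066 × 1639 ≈ 502.5 kg VSS/d.

P_X ≈ 503 kg VSS/d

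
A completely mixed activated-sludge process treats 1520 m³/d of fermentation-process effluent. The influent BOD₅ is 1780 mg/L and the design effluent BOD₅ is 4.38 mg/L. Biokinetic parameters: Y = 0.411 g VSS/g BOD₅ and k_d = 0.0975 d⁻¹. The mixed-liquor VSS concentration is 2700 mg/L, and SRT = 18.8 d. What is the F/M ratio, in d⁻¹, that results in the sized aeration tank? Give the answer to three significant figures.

Rearranging the biomass balance for a CMAS with decay, V = Y·Q·ΔS·θ_c / [X·(1+k_d θ_c)] = 0.411 × 1520 × (1780 − 4.38) × 18.8 / [2700 × (1 + 0.0975 × 18.8)] = 2.09×10^7 / 7649 = 2726 m³.
Food-to-microorganism ratio F/M = Q S₀ / (V X) = 1520 × 1780 / (2726 × 2700) = 0.3676 d⁻¹.

F/M ≈ 0.368 d⁻¹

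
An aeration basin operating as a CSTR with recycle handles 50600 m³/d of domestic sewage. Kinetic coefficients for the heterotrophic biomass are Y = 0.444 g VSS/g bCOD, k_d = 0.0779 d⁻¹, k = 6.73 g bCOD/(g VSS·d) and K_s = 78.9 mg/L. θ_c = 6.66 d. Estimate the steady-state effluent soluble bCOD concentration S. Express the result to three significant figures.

From the Monod/SRT balance for a CMAS, S = K_s·(1+k_d θ_c)/[θ_c·(Y k − k_d) − 1] = 78.9 × (1 + 0.0779 × 6.66) / [6.66 × (0.444 × 6.73 − 0.0779) − 1] = 119.8 / 18.38 = 6.519 mg/L.

S ≈ 6.52 mg/L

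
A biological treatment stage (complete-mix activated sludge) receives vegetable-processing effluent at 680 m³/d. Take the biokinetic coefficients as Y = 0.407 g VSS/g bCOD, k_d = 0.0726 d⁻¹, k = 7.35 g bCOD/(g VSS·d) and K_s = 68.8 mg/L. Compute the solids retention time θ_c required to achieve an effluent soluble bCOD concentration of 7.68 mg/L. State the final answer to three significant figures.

θ_c ≈ 4.39 d

From 1/θ_c = Y·k·S/(K_s + S) − k_d: Y·k·S/(K_s+S) = 0.407 × 7.35 × 7.68 / (68.8 + 7.68) = 0.3004 d⁻¹.
θ_c = 1/(μ − k_d) = 1/(0.3004 − 0.0726) = 1/0.2278 = 4.390 d.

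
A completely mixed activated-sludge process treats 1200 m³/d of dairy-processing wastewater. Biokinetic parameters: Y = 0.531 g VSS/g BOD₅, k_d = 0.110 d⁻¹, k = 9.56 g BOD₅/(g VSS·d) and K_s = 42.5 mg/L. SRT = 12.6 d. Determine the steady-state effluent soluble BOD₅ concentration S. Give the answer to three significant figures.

Effluent substrate depends only on kinetics and SRT: S = K_s(1 + k_d θ_c) / [θ_c(Yk − k_d) − 1] = 42.5 × (1 + 0.110 × 12.6) / [12.6 × (0.531 × 9.56 − 0.110) − 1] = 101.4 / 61.58 = 1.647 mg/L.

S ≈ 1.65 mg/L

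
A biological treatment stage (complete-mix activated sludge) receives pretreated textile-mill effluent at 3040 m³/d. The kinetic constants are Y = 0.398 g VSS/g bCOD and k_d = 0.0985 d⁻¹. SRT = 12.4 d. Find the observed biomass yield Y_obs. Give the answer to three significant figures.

The observed yield is Y_obs = Y/(1 + k_d·θ_c) = 0.398 / (1 + 0.0985 × 12.4) = 0.398 / 2.221 = 0.1792 g VSS per g bCOD removed.

Y_obs ≈ 0.179 g VSS/g bCOD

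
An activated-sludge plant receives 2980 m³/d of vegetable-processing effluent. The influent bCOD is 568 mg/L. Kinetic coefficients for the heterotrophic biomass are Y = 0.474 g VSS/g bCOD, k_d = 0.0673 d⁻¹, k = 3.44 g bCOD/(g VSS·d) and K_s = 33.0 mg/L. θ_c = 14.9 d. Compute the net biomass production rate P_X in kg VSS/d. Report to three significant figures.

From the Monod/SRT balance for a CMAS, S = K_s·(1+k_d θ_c)/[θ_c·(Y k − k_d) − 1] = 33.0 × (1 + 0.0673 × 14.9) / [14.9 × (0.474 × 3.44 − 0.0673) − 1] = 66.09 / 22.29 = 2.965 mg/L.
Y_obs = Y / (1 + k_d θ_c) = 0.474 / (1 + 0.0673 × 14.9) = 0.474 / 2.003 = 0.2367.
Q·(S₀ − S) = 2980 × (568 − 2.96) × 10⁻³ = 1684 kg/d removed.
P_X = Y_obs · Q(S₀ − S) = 0.2367 × 1684 = 398.5 kg VSS/d.

P_X ≈ 399 kg VSS/d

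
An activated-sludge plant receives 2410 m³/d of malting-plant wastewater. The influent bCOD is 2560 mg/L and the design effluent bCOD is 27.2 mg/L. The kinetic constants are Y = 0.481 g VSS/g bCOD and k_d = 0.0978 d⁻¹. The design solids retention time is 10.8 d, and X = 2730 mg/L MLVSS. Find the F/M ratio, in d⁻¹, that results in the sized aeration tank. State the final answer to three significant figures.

Steady-state biomass mass balance: V·X·(1 + k_d·θ_c) = Y·Q·(S₀ − S)·θ_c, so V = 0.481 × 2410 × (2560 − 27.2) × 10.8 / [2730 × (1 + 0.0978 × 10.8)] = 3.17×10^7 / 5614 = 5649 m³.
F/M = applied load / biomass = Q·S₀/(V·X) = 2410 × 2560 / (5649 × 2730) = 0.4001 d⁻¹.

F/M ≈ 0.400 d⁻¹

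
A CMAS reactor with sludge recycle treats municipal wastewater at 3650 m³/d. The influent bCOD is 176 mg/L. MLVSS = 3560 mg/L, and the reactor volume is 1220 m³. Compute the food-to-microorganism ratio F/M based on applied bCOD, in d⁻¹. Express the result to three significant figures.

F/M ≈ 0.148 d⁻¹

F/M = applied load / biomass = Q·S₀/(V·X) = 3650 × 176 / (1220 × 3560) = 0.1479 d⁻¹.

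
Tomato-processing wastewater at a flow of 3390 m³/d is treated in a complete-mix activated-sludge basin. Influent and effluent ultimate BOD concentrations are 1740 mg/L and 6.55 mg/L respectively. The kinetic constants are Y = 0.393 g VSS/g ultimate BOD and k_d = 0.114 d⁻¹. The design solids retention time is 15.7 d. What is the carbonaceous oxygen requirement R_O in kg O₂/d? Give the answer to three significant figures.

Observed yield with endogenous decay: Y_obs = Y / (1 + k_d·θ_c) = 0.393 / (1 + 0.114 × 15.7) = 0.393 / 2.790 = 0.1409 g VSS/g ultimate BOD.
Mass of ultimate BOD removed per day: Q(S₀ − S) = 3390 × 1733 g/m³ = 5876 kg/d.
Biomass synthesised: P_X = Y_obs × 5876 = 827.8 kg VSS/d.
Carbonaceous O₂ demand = substrate oxidised − cell-mass equivalent = 5876 − 1.42 × 827.8 = 4701 kg O₂/d.

R_O ≈ 4700 kg O₂/d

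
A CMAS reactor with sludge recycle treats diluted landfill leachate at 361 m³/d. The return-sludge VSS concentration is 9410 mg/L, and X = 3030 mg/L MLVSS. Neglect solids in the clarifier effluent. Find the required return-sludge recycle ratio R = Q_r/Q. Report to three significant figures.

R ≈ 0.475

R = Q_r/Q = X/(X_r − X) = 3030 / (9410 − 3030) = 0.4749.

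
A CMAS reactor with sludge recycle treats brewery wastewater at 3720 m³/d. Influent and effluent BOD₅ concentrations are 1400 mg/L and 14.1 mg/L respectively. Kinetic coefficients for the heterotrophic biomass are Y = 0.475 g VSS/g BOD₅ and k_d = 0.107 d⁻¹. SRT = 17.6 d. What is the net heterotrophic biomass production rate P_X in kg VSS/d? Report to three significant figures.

Y_obs = Y / (1 + k_d θ_c) = 0.475 / (1 + 0.107 × 17.6) = 0.475 / 2.883 = 0.1647.
Q·(S₀ − S) = 3720 × (1400 − 14.1) × 10⁻³ = 5156 kg/d removed.
So the net sludge growth is P_X = 0.1647 × 5156 = 849.4 kg VSS/d.

P_X ≈ 849 kg VSS/d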